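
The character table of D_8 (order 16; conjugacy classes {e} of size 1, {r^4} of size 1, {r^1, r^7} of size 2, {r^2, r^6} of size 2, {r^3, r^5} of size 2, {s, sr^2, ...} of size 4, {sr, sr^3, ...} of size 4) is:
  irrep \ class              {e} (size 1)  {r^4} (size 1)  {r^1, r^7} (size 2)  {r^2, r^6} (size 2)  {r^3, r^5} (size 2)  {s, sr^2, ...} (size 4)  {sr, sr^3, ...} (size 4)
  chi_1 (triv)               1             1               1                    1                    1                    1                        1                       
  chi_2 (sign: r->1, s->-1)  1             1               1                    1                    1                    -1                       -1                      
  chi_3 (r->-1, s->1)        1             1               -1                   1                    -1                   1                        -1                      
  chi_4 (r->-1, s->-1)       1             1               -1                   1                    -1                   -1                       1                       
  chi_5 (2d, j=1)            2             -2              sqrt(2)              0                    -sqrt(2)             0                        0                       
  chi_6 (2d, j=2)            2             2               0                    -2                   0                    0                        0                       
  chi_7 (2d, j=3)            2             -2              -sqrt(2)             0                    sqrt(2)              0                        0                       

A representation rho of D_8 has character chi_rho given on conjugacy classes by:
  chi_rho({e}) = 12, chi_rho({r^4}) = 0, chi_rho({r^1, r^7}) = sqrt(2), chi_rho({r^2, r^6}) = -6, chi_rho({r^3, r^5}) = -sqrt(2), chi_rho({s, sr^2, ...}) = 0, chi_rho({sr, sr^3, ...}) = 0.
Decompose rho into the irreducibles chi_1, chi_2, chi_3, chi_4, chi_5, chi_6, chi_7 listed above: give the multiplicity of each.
Multiplicities: chi_1: 0, chi_2: 0, chi_3: 0, chi_4: 0, chi_5: 2, chi_6: 3, chi_7: 1.

Justification: Use <chi_rho, chi> = (1/|G|) sum_C |C| * chi_rho(C) * conj(chi(C)) with |G| = 16 for each irreducible chi in the table:
  <chi_rho, chi_1> = (1/16)[1*(12)*conj(1) + 1*(0)*conj(1) + 2*(sqrt(2))*conj(1) + 2*(-6)*conj(1) + 2*(-sqrt(2))*conj(1) + 4*(0)*conj(1) + 4*(0)*conj(1)]
      = (1/16)[(12) + (0) + (2*sqrt(2)) + (-12) + (-2*sqrt(2)) + (0) + (0)] = 0/16 = 0
  <chi_rho, chi_2> = (1/16)[1*(12)*conj(1) + 1*(0)*conj(1) + 2*(sqrt(2))*conj(1) + 2*(-6)*conj(1) + 2*(-sqrt(2))*conj(1) + 4*(0)*conj(-1) + 4*(0)*conj(-1)]
      = (1/16)[(12) + (0) + (2*sqrt(2)) + (-12) + (-2*sqrt(2)) + (0) + (0)] = 0/16 = 0
  <chi_rho, chi_3> = (1/16)[1*(12)*conj(1) + 1*(0)*conj(1) + 2*(sqrt(2))*conj(-1) + 2*(-6)*conj(1) + 2*(-sqrt(2))*conj(-1) + 4*(0)*conj(1) + 4*(0)*conj(-1)]
      = (1/16)[(12) + (0) + (-2*sqrt(2)) + (-12) + (2*sqrt(2)) + (0) + (0)] = 0/16 = 0
  <chi_rho, chi_4> = (1/16)[1*(12)*conj(1) + 1*(0)*conj(1) + 2*(sqrt(2))*conj(-1) + 2*(-6)*conj(1) + 2*(-sqrt(2))*conj(-1) + 4*(0)*conj(-1) + 4*(0)*conj(1)]
      = (1/16)[(12) + (0) + (-2*sqrt(2)) + (-12) + (2*sqrt(2)) + (0) + (0)] = 0/16 = 0
  <chi_rho, chi_5> = (1/16)[1*(12)*conj(2) + 1*(0)*conj(-2) + 2*(sqrt(2))*conj(sqrt(2)) + 2*(-6)*conj(0) + 2*(-sqrt(2))*conj(-sqrt(2)) + 4*(0)*conj(0) + 4*(0)*conj(0)]
      = (1/16)[(24) + (0) + (4) + (0) + (4) + (0) + (0)] = 32/16 = 2
  <chi_rho, chi_6> = (1/16)[1*(12)*conj(2) + 1*(0)*conj(2) + 2*(sqrt(2))*conj(0) + 2*(-6)*conj(-2) + 2*(-sqrt(2))*conj(0) + 4*(0)*conj(0) + 4*(0)*conj(0)]
      = (1/16)[(24) + (0) + (0) + (24) + (0) + (0) + (0)] = 48/16 = 3
  <chi_rho, chi_7> = (1/16)[1*(12)*conj(2) + 1*(0)*conj(-2) + 2*(sqrt(2))*conj(-sqrt(2)) + 2*(-6)*conj(0) + 2*(-sqrt(2))*conj(sqrt(2)) + 4*(0)*conj(0) + 4*(0)*conj(0)]
      = (1/16)[(24) + (0) + (-4) + (0) + (-4) + (0) + (0)] = 16/16 = 1
Dimension check: dim(rho) = sum (mult * dim) = 0*1 + 0*1 + 0*1 + 0*1 + 2*2 + 3*2 + 1*2 = 12 = chi_rho(e) = 12.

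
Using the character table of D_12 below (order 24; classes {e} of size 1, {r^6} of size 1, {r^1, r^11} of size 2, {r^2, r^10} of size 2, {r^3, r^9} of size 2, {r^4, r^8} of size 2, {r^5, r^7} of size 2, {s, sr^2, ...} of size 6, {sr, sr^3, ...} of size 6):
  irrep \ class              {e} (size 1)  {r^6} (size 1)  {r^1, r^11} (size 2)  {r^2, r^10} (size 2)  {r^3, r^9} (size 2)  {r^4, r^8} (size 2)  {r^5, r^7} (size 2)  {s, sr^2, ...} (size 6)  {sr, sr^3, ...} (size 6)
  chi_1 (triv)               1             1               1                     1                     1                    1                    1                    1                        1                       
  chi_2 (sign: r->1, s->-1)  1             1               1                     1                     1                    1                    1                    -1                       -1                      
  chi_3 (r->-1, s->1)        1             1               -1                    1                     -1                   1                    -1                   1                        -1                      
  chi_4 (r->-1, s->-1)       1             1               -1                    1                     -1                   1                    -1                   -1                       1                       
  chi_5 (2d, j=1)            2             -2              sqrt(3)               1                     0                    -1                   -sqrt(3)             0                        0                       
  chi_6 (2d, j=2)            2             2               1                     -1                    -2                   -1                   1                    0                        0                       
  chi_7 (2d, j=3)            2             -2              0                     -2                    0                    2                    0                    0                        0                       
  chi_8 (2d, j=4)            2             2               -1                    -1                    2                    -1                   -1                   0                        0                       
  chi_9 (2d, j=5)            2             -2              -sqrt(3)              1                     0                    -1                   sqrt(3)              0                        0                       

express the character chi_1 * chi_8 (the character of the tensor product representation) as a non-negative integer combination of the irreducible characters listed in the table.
chi_1 tensor chi_8 = chi_8 (all other irreducibles have multiplicity 0).

Working: The character of a tensor product is the pointwise product (chi_1 * chi_8)(C) = chi_1(C) * chi_8(C):
  {e}: (1)*(2), {r^6}: (1)*(2), {r^1, r^11}: (1)*(-1), {r^2, r^10}: (1)*(-1), {r^3, r^9}: (1)*(2), {r^4, r^8}: (1)*(-1), {r^5, r^7}: (1)*(-1), {s, sr^2, ...}: (1)*(0), {sr, sr^3, ...}: (1)*(0)
so (chi_1 * chi_8) takes values
  {e} -> 2, {r^6} -> 2, {r^1, r^11} -> -1, {r^2, r^10} -> -1, {r^3, r^9} -> 2, {r^4, r^8} -> -1, {r^5, r^7} -> -1, {s, sr^2, ...} -> 0, {sr, sr^3, ...} -> 0.
Now take the inner product of this character with each irreducible chi from the table, <chi_1*chi_8, chi> = (1/24) sum_C |C| (chi_1*chi_8)(C) conj(chi(C)):
  <chi_1*chi_8, chi_1> = (1/24)[1*(2)*conj(1) + 1*(2)*conj(1) + 2*(-1)*conj(1) + 2*(-1)*conj(1) + 2*(2)*conj(1) + 2*(-1)*conj(1) + 2*(-1)*conj(1) + 6*(0)*conj(1) + 6*(0)*conj(1)]
      = (1/24)[(2) + (2) + (-2) + (-2) + (4) + (-2) + (-2) + (0) + (0)] = 0/24 = 0
  <chi_1*chi_8, chi_2> = (1/24)[1*(2)*conj(1) + 1*(2)*conj(1) + 2*(-1)*conj(1) + 2*(-1)*conj(1) + 2*(2)*conj(1) + 2*(-1)*conj(1) + 2*(-1)*conj(1) + 6*(0)*conj(-1) + 6*(0)*conj(-1)]
      = (1/24)[(2) + (2) + (-2) + (-2) + (4) + (-2) + (-2) + (0) + (0)] = 0/24 = 0
  <chi_1*chi_8, chi_3> = (1/24)[1*(2)*conj(1) + 1*(2)*conj(1) + 2*(-1)*conj(-1) + 2*(-1)*conj(1) + 2*(2)*conj(-1) + 2*(-1)*conj(1) + 2*(-1)*conj(-1) + 6*(0)*conj(1) + 6*(0)*conj(-1)]
      = (1/24)[(2) + (2) + (2) + (-2) + (-4) + (-2) + (2) + (0) + (0)] = 0/24 = 0
  <chi_1*chi_8, chi_4> = (1/24)[1*(2)*conj(1) + 1*(2)*conj(1) + 2*(-1)*conj(-1) + 2*(-1)*conj(1) + 2*(2)*conj(-1) + 2*(-1)*conj(1) + 2*(-1)*conj(-1) + 6*(0)*conj(-1) + 6*(0)*conj(1)]
      = (1/24)[(2) + (2) + (2) + (-2) + (-4) + (-2) + (2) + (0) + (0)] = 0/24 = 0
  <chi_1*chi_8, chi_5> = (1/24)[1*(2)*conj(2) + 1*(2)*conj(-2) + 2*(-1)*conj(sqrt(3)) + 2*(-1)*conj(1) + 2*(2)*conj(0) + 2*(-1)*conj(-1) + 2*(-1)*conj(-sqrt(3)) + 6*(0)*conj(0) + 6*(0)*conj(0)]
      = (1/24)[(4) + (-4) + (-2*sqrt(3)) + (-2) + (0) + (2) + (2*sqrt(3)) + (0) + (0)] = 0/24 = 0
  <chi_1*chi_8, chi_6> = (1/24)[1*(2)*conj(2) + 1*(2)*conj(2) + 2*(-1)*conj(1) + 2*(-1)*conj(-1) + 2*(2)*conj(-2) + 2*(-1)*conj(-1) + 2*(-1)*conj(1) + 6*(0)*conj(0) + 6*(0)*conj(0)]
      = (1/24)[(4) + (4) + (-2) + (2) + (-8) + (2) + (-2) + (0) + (0)] = 0/24 = 0
  <chi_1*chi_8, chi_7> = (1/24)[1*(2)*conj(2) + 1*(2)*conj(-2) + 2*(-1)*conj(0) + 2*(-1)*conj(-2) + 2*(2)*conj(0) + 2*(-1)*conj(2) + 2*(-1)*conj(0) + 6*(0)*conj(0) + 6*(0)*conj(0)]
      = (1/24)[(4) + (-4) + (0) + (4) + (0) + (-4) + (0) + (0) + (0)] = 0/24 = 0
  <chi_1*chi_8, chi_8> = (1/24)[1*(2)*conj(2) + 1*(2)*conj(2) + 2*(-1)*conj(-1) + 2*(-1)*conj(-1) + 2*(2)*conj(2) + 2*(-1)*conj(-1) + 2*(-1)*conj(-1) + 6*(0)*conj(0) + 6*(0)*conj(0)]
      = (1/24)[(4) + (4) + (2) + (2) + (8) + (2) + (2) + (0) + (0)] = 24/24 = 1
  <chi_1*chi_8, chi_9> = (1/24)[1*(2)*conj(2) + 1*(2)*conj(-2) + 2*(-1)*conj(-sqrt(3)) + 2*(-1)*conj(1) + 2*(2)*conj(0) + 2*(-1)*conj(-1) + 2*(-1)*conj(sqrt(3)) + 6*(0)*conj(0) + 6*(0)*conj(0)]
      = (1/24)[(4) + (-4) + (2*sqrt(3)) + (-2) + (0) + (2) + (-2*sqrt(3)) + (0) + (0)] = 0/24 = 0
Hence the multiplicities are chi_8: 1. Dimension check: dim(chi_1)*dim(chi_8) = 1*2 = 2 and sum (mult * dim) = 1*2 = 2.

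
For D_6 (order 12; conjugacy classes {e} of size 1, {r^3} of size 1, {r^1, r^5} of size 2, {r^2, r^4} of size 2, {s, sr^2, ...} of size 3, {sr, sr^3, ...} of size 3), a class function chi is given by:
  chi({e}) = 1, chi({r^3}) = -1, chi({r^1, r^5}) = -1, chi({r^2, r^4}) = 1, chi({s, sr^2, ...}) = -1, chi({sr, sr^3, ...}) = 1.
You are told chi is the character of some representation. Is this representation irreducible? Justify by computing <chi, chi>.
Irreducible: <chi, chi> = 1.

Reasoning: <chi, chi> = (1/|G|) sum_C |C| * |chi(C)|^2 = (1/12)[1*|1|^2 + 1*|-1|^2 + 2*|-1|^2 + 2*|1|^2 + 3*|-1|^2 + 3*|1|^2]
  = (1/12)[(1) + (1) + (2) + (2) + (3) + (3)] = 12/12 = 1.
A character is irreducible iff <chi, chi> = 1, so this representation is irreducible.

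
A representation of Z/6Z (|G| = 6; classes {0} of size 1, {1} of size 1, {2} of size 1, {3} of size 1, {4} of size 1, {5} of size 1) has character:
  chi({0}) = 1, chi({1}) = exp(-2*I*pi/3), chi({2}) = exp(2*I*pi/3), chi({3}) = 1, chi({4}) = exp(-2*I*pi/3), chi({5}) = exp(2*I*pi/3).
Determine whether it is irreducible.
Irreducible: <chi, chi> = 1.

Explanation: <chi, chi> = (1/|G|) sum_C |C| * |chi(C)|^2 = (1/6)[1*|1|^2 + 1*|exp(-2*I*pi/3)|^2 + 1*|exp(2*I*pi/3)|^2 + 1*|1|^2 + 1*|exp(-2*I*pi/3)|^2 + 1*|exp(2*I*pi/3)|^2]
  = (1/6)[(1) + (1) + (1) + (1) + (1) + (1)] = 6/6 = 1.
(Exp terms are combined using exp(i*s)*conj(exp(i*t)) = exp(i*(s-t)), and sums of them are collapsed using the identity that for every m > 1 the m distinct m-th roots of unity sum to 0, e.g. 1 + exp(2*I*pi/3) + exp(-2*I*pi/3) = 0.)
A character is irreducible iff <chi, chi> = 1, so this representation is irreducible.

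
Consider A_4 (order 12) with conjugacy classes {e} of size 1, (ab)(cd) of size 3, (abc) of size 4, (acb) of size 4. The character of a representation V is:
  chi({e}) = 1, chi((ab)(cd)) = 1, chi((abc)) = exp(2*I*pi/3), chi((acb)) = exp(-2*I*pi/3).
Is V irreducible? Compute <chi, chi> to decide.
Irreducible: <chi, chi> = 1.

Derivation: <chi, chi> = (1/|G|) sum_C |C| * |chi(C)|^2 = (1/12)[1*|1|^2 + 3*|1|^2 + 4*|exp(2*I*pi/3)|^2 + 4*|exp(-2*I*pi/3)|^2]
  = (1/12)[(1) + (3) + (4) + (4)] = 12/12 = 1.
(Exp terms are combined using exp(i*s)*conj(exp(i*t)) = exp(i*(s-t)), and sums of them are collapsed using the identity that for every m > 1 the m distinct m-th roots of unity sum to 0, e.g. 1 + exp(2*I*pi/3) + exp(-2*I*pi/3) = 0.)
A character is irreducible iff <chi, chi> = 1, so this representation is irreducible.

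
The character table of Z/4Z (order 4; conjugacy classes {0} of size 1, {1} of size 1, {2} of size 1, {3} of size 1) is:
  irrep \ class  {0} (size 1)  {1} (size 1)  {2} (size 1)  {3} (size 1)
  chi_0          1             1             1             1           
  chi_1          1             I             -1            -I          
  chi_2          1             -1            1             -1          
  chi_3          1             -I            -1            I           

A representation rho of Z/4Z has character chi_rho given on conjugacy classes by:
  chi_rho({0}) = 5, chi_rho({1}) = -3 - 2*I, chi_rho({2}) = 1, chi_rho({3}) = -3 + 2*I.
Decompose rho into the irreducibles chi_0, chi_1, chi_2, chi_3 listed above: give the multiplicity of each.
Multiplicities: chi_0: 0, chi_1: 0, chi_2: 3, chi_3: 2.

Derivation: Use <chi_rho, chi> = (1/|G|) sum_C |C| * chi_rho(C) * conj(chi(C)) with |G| = 4 for each irreducible chi in the table:
  <chi_rho, chi_0> = (1/4)[1*(5)*conj(1) + 1*(-3 - 2*I)*conj(1) + 1*(1)*conj(1) + 1*(-3 + 2*I)*conj(1)]
      = (1/4)[(5) + (-3 - 2*I) + (1) + (-3 + 2*I)] = 0/4 = 0
  <chi_rho, chi_1> = (1/4)[1*(5)*conj(1) + 1*(-3 - 2*I)*conj(I) + 1*(1)*conj(-1) + 1*(-3 + 2*I)*conj(-I)]
      = (1/4)[(5) + (-2 + 3*I) + (-1) + (-2 - 3*I)] = 0/4 = 0
  <chi_rho, chi_2> = (1/4)[1*(5)*conj(1) + 1*(-3 - 2*I)*conj(-1) + 1*(1)*conj(1) + 1*(-3 + 2*I)*conj(-1)]
      = (1/4)[(5) + (3 + 2*I) + (1) + (3 - 2*I)] = 12/4 = 3
  <chi_rho, chi_3> = (1/4)[1*(5)*conj(1) + 1*(-3 - 2*I)*conj(-I) + 1*(1)*conj(-1) + 1*(-3 + 2*I)*conj(I)]
      = (1/4)[(5) + (2 - 3*I) + (-1) + (2 + 3*I)] = 8/4 = 2
(Exp terms are combined using exp(i*s)*conj(exp(i*t)) = exp(i*(s-t)), and sums of them are collapsed using the identity that for every m > 1 the m distinct m-th roots of unity sum to 0, e.g. 1 + exp(2*I*pi/3) + exp(-2*I*pi/3) = 0.)
Dimension check: dim(rho) = sum (mult * dim) = 0*1 + 0*1 + 3*1 + 2*1 = 5 = chi_rho(e) = 5.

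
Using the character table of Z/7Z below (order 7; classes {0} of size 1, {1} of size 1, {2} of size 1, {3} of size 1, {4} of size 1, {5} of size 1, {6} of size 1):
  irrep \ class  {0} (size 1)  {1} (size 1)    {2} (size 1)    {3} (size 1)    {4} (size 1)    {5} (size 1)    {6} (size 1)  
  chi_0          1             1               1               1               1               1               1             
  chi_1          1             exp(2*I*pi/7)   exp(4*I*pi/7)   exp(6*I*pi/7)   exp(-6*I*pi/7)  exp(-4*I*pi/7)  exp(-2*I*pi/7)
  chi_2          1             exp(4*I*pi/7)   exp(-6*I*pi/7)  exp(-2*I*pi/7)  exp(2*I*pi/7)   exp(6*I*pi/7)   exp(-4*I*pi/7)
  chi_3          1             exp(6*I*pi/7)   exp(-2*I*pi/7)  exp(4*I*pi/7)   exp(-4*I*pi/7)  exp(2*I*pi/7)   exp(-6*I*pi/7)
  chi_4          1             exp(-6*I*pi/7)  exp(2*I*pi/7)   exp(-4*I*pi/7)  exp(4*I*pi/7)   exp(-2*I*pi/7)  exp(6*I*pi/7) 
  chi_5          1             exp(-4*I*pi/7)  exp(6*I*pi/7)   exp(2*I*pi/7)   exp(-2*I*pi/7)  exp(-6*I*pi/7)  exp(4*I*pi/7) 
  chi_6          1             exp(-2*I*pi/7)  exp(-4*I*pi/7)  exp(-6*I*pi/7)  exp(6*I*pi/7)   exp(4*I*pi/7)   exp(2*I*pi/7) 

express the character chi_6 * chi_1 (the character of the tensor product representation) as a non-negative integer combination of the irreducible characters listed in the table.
chi_6 tensor chi_1 = chi_0 (all other irreducibles have multiplicity 0).

Argument: The character of a tensor product is the pointwise product (chi_6 * chi_1)(C) = chi_6(C) * chi_1(C):
  {0}: (1)*(1), {1}: (exp(-2*I*pi/7))*(exp(2*I*pi/7)), {2}: (exp(-4*I*pi/7))*(exp(4*I*pi/7)), {3}: (exp(-6*I*pi/7))*(exp(6*I*pi/7)), {4}: (exp(6*I*pi/7))*(exp(-6*I*pi/7)), {5}: (exp(4*I*pi/7))*(exp(-4*I*pi/7)), {6}: (exp(2*I*pi/7))*(exp(-2*I*pi/7))
so (chi_6 * chi_1) takes values
  {0} -> 1, {1} -> 1, {2} -> 1, {3} -> 1, {4} -> 1, {5} -> 1, {6} -> 1.
Now take the inner product of this character with each irreducible chi from the table, <chi_6*chi_1, chi> = (1/7) sum_C |C| (chi_6*chi_1)(C) conj(chi(C)):
  <chi_6*chi_1, chi_0> = (1/7)[1*(1)*conj(1) + 1*(1)*conj(1) + 1*(1)*conj(1) + 1*(1)*conj(1) + 1*(1)*conj(1) + 1*(1)*conj(1) + 1*(1)*conj(1)]
      = (1/7)[(1) + (1) + (1) + (1) + (1) + (1) + (1)] = 7/7 = 1
  <chi_6*chi_1, chi_1> = (1/7)[1*(1)*conj(1) + 1*(1)*conj(exp(2*I*pi/7)) + 1*(1)*conj(exp(4*I*pi/7)) + 1*(1)*conj(exp(6*I*pi/7)) + 1*(1)*conj(exp(-6*I*pi/7)) + 1*(1)*conj(exp(-4*I*pi/7)) + 1*(1)*conj(exp(-2*I*pi/7))]
      = (1/7)[(1) + (exp(-2*I*pi/7)) + (exp(-4*I*pi/7)) + (exp(-6*I*pi/7)) + (exp(6*I*pi/7)) + (exp(4*I*pi/7)) + (exp(2*I*pi/7))] = 0/7 = 0
  <chi_6*chi_1, chi_2> = (1/7)[1*(1)*conj(1) + 1*(1)*conj(exp(4*I*pi/7)) + 1*(1)*conj(exp(-6*I*pi/7)) + 1*(1)*conj(exp(-2*I*pi/7)) + 1*(1)*conj(exp(2*I*pi/7)) + 1*(1)*conj(exp(6*I*pi/7)) + 1*(1)*conj(exp(-4*I*pi/7))]
      = (1/7)[(1) + (exp(-4*I*pi/7)) + (exp(6*I*pi/7)) + (exp(2*I*pi/7)) + (exp(-2*I*pi/7)) + (exp(-6*I*pi/7)) + (exp(4*I*pi/7))] = 0/7 = 0
  <chi_6*chi_1, chi_3> = (1/7)[1*(1)*conj(1) + 1*(1)*conj(exp(6*I*pi/7)) + 1*(1)*conj(exp(-2*I*pi/7)) + 1*(1)*conj(exp(4*I*pi/7)) + 1*(1)*conj(exp(-4*I*pi/7)) + 1*(1)*conj(exp(2*I*pi/7)) + 1*(1)*conj(exp(-6*I*pi/7))]
      = (1/7)[(1) + (exp(-6*I*pi/7)) + (exp(2*I*pi/7)) + (exp(-4*I*pi/7)) + (exp(4*I*pi/7)) + (exp(-2*I*pi/7)) + (exp(6*I*pi/7))] = 0/7 = 0
  <chi_6*chi_1, chi_4> = (1/7)[1*(1)*conj(1) + 1*(1)*conj(exp(-6*I*pi/7)) + 1*(1)*conj(exp(2*I*pi/7)) + 1*(1)*conj(exp(-4*I*pi/7)) + 1*(1)*conj(exp(4*I*pi/7)) + 1*(1)*conj(exp(-2*I*pi/7)) + 1*(1)*conj(exp(6*I*pi/7))]
      = (1/7)[(1) + (exp(6*I*pi/7)) + (exp(-2*I*pi/7)) + (exp(4*I*pi/7)) + (exp(-4*I*pi/7)) + (exp(2*I*pi/7)) + (exp(-6*I*pi/7))] = 0/7 = 0
  <chi_6*chi_1, chi_5> = (1/7)[1*(1)*conj(1) + 1*(1)*conj(exp(-4*I*pi/7)) + 1*(1)*conj(exp(6*I*pi/7)) + 1*(1)*conj(exp(2*I*pi/7)) + 1*(1)*conj(exp(-2*I*pi/7)) + 1*(1)*conj(exp(-6*I*pi/7)) + 1*(1)*conj(exp(4*I*pi/7))]
      = (1/7)[(1) + (exp(4*I*pi/7)) + (exp(-6*I*pi/7)) + (exp(-2*I*pi/7)) + (exp(2*I*pi/7)) + (exp(6*I*pi/7)) + (exp(-4*I*pi/7))] = 0/7 = 0
  <chi_6*chi_1, chi_6> = (1/7)[1*(1)*conj(1) + 1*(1)*conj(exp(-2*I*pi/7)) + 1*(1)*conj(exp(-4*I*pi/7)) + 1*(1)*conj(exp(-6*I*pi/7)) + 1*(1)*conj(exp(6*I*pi/7)) + 1*(1)*conj(exp(4*I*pi/7)) + 1*(1)*conj(exp(2*I*pi/7))]
      = (1/7)[(1) + (exp(2*I*pi/7)) + (exp(4*I*pi/7)) + (exp(6*I*pi/7)) + (exp(-6*I*pi/7)) + (exp(-4*I*pi/7)) + (exp(-2*I*pi/7))] = 0/7 = 0
(Exp terms are combined using exp(i*s)*conj(exp(i*t)) = exp(i*(s-t)), and sums of them are collapsed using the identity that for every m > 1 the m distinct m-th roots of unity sum to 0, e.g. 1 + exp(2*I*pi/3) + exp(-2*I*pi/3) = 0.)
Hence the multiplicities are chi_0: 1. Dimension check: dim(chi_6)*dim(chi_1) = 1*1 = 1 and sum (mult * dim) = 1*1 = 1.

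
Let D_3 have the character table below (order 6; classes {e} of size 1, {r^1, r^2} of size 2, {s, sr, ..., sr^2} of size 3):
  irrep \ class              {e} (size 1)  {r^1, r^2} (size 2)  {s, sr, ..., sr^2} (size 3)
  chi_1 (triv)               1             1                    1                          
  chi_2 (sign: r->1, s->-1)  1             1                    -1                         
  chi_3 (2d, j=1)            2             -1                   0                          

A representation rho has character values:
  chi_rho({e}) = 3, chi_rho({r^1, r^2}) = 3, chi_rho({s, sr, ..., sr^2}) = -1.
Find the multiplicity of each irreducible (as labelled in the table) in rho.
Multiplicities: chi_1: 1, chi_2: 2, chi_3: 0.

Proof sketch: Use <chi_rho, chi> = (1/|G|) sum_C |C| * chi_rho(C) * conj(chi(C)) with |G| = 6 for each irreducible chi in the table:
  <chi_rho, chi_1> = (1/6)[1*(3)*conj(1) + 2*(3)*conj(1) + 3*(-1)*conj(1)]
      = (1/6)[(3) + (6) + (-3)] = 6/6 = 1
  <chi_rho, chi_2> = (1/6)[1*(3)*conj(1) + 2*(3)*conj(1) + 3*(-1)*conj(-1)]
      = (1/6)[(3) + (6) + (3)] = 12/6 = 2
  <chi_rho, chi_3> = (1/6)[1*(3)*conj(2) + 2*(3)*conj(-1) + 3*(-1)*conj(0)]
      = (1/6)[(6) + (-6) + (0)] = 0/6 = 0
Dimension check: dim(rho) = sum (mult * dim) = 1*1 + 2*1 + 0*2 = 3 = chi_rho(e) = 3.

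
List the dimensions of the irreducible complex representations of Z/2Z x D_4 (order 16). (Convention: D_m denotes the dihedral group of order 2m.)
Dimensions: 1, 1, 1, 1, 1, 1, 1, 1, 2, 2

Details: There are 10 irreducibles (= number of conjugacy classes). Their dimensions d_i satisfy sum d_i^2 = |G| = 16: 1 + 1 + 1 + 1 + 1 + 1 + 1 + 1 + 4 + 4 = 16. (For the product with Z/2Z: each of the 2 1-dim characters of Z/2Z tensors with each irrep of D_4, giving 2 copies of each D_4-dimension.)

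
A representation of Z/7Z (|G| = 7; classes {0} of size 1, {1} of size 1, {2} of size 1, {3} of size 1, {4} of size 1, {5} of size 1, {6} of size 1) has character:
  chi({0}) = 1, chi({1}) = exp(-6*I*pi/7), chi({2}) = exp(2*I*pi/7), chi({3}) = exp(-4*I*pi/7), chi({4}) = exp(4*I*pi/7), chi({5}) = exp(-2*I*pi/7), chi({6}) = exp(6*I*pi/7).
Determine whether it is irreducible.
Irreducible: <chi, chi> = 1.

Reasoning: <chi, chi> = (1/|G|) sum_C |C| * |chi(C)|^2 = (1/7)[1*|1|^2 + 1*|exp(-6*I*pi/7)|^2 + 1*|exp(2*I*pi/7)|^2 + 1*|exp(-4*I*pi/7)|^2 + 1*|exp(4*I*pi/7)|^2 + 1*|exp(-2*I*pi/7)|^2 + 1*|exp(6*I*pi/7)|^2]
  = (1/7)[(1) + (1) + (1) + (1) + (1) + (1) + (1)] = 7/7 = 1.
(Exp terms are combined using exp(i*s)*conj(exp(i*t)) = exp(i*(s-t)), and sums of them are collapsed using the identity that for every m > 1 the m distinct m-th roots of unity sum to 0, e.g. 1 + exp(2*I*pi/3) + exp(-2*I*pi/3) = 0.)
A character is irreducible iff <chi, chi> = 1, so this representation is irreducible.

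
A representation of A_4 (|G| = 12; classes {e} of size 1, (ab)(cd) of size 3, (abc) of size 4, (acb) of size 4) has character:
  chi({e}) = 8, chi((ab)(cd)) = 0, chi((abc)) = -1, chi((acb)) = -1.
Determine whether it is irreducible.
Not irreducible (reducible): <chi, chi> = 6 > 1.

Proof sketch: <chi, chi> = (1/|G|) sum_C |C| * |chi(C)|^2 = (1/12)[1*|8|^2 + 3*|0|^2 + 4*|-1|^2 + 4*|-1|^2]
  = (1/12)[(64) + (0) + (4) + (4)] = 72/12 = 6.
(Exp terms are combined using exp(i*s)*conj(exp(i*t)) = exp(i*(s-t)), and sums of them are collapsed using the identity that for every m > 1 the m distinct m-th roots of unity sum to 0, e.g. 1 + exp(2*I*pi/3) + exp(-2*I*pi/3) = 0.)
A character is irreducible iff <chi, chi> = 1, so this representation is reducible.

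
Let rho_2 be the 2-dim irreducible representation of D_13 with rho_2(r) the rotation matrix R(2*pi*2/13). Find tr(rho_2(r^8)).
chi_{rho_2}(r^8) = 2*cos(2*pi*2*8/13) = 2*cos(32*pi/13)

Derivation: rho_2(r^8) is rotation by angle 2*pi*2*8/13, whose trace is 2*cos(2*pi*2*8/13) = 2*cos(32*pi/13).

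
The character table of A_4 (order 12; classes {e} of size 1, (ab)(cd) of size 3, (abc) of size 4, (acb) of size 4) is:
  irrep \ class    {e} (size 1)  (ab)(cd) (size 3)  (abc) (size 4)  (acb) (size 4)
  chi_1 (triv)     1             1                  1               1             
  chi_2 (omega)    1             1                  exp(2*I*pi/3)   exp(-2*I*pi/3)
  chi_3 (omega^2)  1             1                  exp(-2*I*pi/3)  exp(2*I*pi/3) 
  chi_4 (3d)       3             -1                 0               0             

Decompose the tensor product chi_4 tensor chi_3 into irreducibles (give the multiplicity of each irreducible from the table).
chi_4 tensor chi_3 = chi_4 (all other irreducibles have multiplicity 0).

Reasoning: The character of a tensor product is the pointwise product (chi_4 * chi_3)(C) = chi_4(C) * chi_3(C):
  {e}: (3)*(1), (ab)(cd): (-1)*(1), (abc): (0)*(exp(-2*I*pi/3)), (acb): (0)*(exp(2*I*pi/3))
so (chi_4 * chi_3) takes values
  {e} -> 3, (ab)(cd) -> -1, (abc) -> 0, (acb) -> 0.
Now take the inner product of this character with each irreducible chi from the table, <chi_4*chi_3, chi> = (1/12) sum_C |C| (chi_4*chi_3)(C) conj(chi(C)):
  <chi_4*chi_3, chi_1> = (1/12)[1*(3)*conj(1) + 3*(-1)*conj(1) + 4*(0)*conj(1) + 4*(0)*conj(1)]
      = (1/12)[(3) + (-3) + (0) + (0)] = 0/12 = 0
  <chi_4*chi_3, chi_2> = (1/12)[1*(3)*conj(1) + 3*(-1)*conj(1) + 4*(0)*conj(exp(2*I*pi/3)) + 4*(0)*conj(exp(-2*I*pi/3))]
      = (1/12)[(3) + (-3) + (0) + (0)] = 0/12 = 0
  <chi_4*chi_3, chi_3> = (1/12)[1*(3)*conj(1) + 3*(-1)*conj(1) + 4*(0)*conj(exp(-2*I*pi/3)) + 4*(0)*conj(exp(2*I*pi/3))]
      = (1/12)[(3) + (-3) + (0) + (0)] = 0/12 = 0
  <chi_4*chi_3, chi_4> = (1/12)[1*(3)*conj(3) + 3*(-1)*conj(-1) + 4*(0)*conj(0) + 4*(0)*conj(0)]
      = (1/12)[(9) + (3) + (0) + (0)] = 12/12 = 1
(Exp terms are combined using exp(i*s)*conj(exp(i*t)) = exp(i*(s-t)), and sums of them are collapsed using the identity that for every m > 1 the m distinct m-th roots of unity sum to 0, e.g. 1 + exp(2*I*pi/3) + exp(-2*I*pi/3) = 0.)
Hence the multiplicities are chi_4: 1. Dimension check: dim(chi_4)*dim(chi_3) = 3*1 = 3 and sum (mult * dim) = 1*3 = 3.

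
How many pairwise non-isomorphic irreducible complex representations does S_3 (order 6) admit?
3

Explanation: The number of irreducible complex representations of a finite group equals its number of conjugacy classes. Conjugacy classes in S_3 correspond to cycle types, i.e. partitions of 3; there are p(3) = 3 of them, so S_3 (order 6) has exactly 3 irreducible complex representations.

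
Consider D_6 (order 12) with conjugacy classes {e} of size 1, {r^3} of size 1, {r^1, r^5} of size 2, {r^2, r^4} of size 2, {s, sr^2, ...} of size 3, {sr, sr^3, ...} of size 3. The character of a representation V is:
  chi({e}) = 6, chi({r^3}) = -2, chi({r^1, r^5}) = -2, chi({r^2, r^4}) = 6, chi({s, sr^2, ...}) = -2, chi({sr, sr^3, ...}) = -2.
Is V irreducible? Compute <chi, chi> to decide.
Not irreducible (reducible): <chi, chi> = 12 > 1.

Proof sketch: <chi, chi> = (1/|G|) sum_C |C| * |chi(C)|^2 = (1/12)[1*|6|^2 + 1*|-2|^2 + 2*|-2|^2 + 2*|6|^2 + 3*|-2|^2 + 3*|-2|^2]
  = (1/12)[(36) + (4) + (8) + (72) + (12) + (12)] = 144/12 = 12.
A character is irreducible iff <chi, chi> = 1, so this representation is reducible.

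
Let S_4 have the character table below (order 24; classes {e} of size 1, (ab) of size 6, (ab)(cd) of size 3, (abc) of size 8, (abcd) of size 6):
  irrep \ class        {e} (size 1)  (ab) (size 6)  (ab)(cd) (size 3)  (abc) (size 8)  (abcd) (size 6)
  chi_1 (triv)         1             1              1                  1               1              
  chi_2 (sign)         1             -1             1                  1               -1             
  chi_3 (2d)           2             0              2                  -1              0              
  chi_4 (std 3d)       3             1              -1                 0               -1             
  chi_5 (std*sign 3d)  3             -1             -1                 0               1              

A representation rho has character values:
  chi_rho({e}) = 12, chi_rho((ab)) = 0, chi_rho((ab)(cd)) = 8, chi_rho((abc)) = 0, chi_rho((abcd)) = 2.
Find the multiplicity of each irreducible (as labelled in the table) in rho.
Multiplicities: chi_1: 2, chi_2: 1, chi_3: 3, chi_4: 0, chi_5: 1.

Reasoning: Use <chi_rho, chi> = (1/|G|) sum_C |C| * chi_rho(C) * conj(chi(C)) with |G| = 24 for each irreducible chi in the table:
  <chi_rho, chi_1> = (1/24)[1*(12)*conj(1) + 6*(0)*conj(1) + 3*(8)*conj(1) + 8*(0)*conj(1) + 6*(2)*conj(1)]
      = (1/24)[(12) + (0) + (24) + (0) + (12)] = 48/24 = 2
  <chi_rho, chi_2> = (1/24)[1*(12)*conj(1) + 6*(0)*conj(-1) + 3*(8)*conj(1) + 8*(0)*conj(1) + 6*(2)*conj(-1)]
      = (1/24)[(12) + (0) + (24) + (0) + (-12)] = 24/24 = 1
  <chi_rho, chi_3> = (1/24)[1*(12)*conj(2) + 6*(0)*conj(0) + 3*(8)*conj(2) + 8*(0)*conj(-1) + 6*(2)*conj(0)]
      = (1/24)[(24) + (0) + (48) + (0) + (0)] = 72/24 = 3
  <chi_rho, chi_4> = (1/24)[1*(12)*conj(3) + 6*(0)*conj(1) + 3*(8)*conj(-1) + 8*(0)*conj(0) + 6*(2)*conj(-1)]
      = (1/24)[(36) + (0) + (-24) + (0) + (-12)] = 0/24 = 0
  <chi_rho, chi_5> = (1/24)[1*(12)*conj(3) + 6*(0)*conj(-1) + 3*(8)*conj(-1) + 8*(0)*conj(0) + 6*(2)*conj(1)]
      = (1/24)[(36) + (0) + (-24) + (0) + (12)] = 24/24 = 1
Dimension check: dim(rho) = sum (mult * dim) = 2*1 + 1*1 + 3*2 + 0*3 + 1*3 = 12 = chi_rho(e) = 12.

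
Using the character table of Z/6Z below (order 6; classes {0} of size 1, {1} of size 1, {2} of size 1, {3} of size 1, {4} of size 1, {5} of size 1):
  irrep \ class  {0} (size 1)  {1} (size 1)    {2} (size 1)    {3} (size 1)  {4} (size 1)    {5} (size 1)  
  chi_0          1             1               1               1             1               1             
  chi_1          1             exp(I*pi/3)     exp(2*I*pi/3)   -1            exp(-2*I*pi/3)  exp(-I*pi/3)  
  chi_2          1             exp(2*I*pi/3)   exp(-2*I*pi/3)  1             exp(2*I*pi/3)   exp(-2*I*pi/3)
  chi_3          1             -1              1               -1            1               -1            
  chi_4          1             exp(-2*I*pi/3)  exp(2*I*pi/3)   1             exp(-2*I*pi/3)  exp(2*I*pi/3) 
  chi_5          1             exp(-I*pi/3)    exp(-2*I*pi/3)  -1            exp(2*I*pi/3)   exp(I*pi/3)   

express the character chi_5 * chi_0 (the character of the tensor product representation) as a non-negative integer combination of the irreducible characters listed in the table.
chi_5 tensor chi_0 = chi_5 (all other irreducibles have multiplicity 0).

Details: The character of a tensor product is the pointwise product (chi_5 * chi_0)(C) = chi_5(C) * chi_0(C):
  {0}: (1)*(1), {1}: (exp(-I*pi/3))*(1), {2}: (exp(-2*I*pi/3))*(1), {3}: (-1)*(1), {4}: (exp(2*I*pi/3))*(1), {5}: (exp(I*pi/3))*(1)
so (chi_5 * chi_0) takes values
  {0} -> 1, {1} -> exp(-I*pi/3), {2} -> exp(-2*I*pi/3), {3} -> -1, {4} -> exp(2*I*pi/3), {5} -> exp(I*pi/3).
Now take the inner product of this character with each irreducible chi from the table, <chi_5*chi_0, chi> = (1/6) sum_C |C| (chi_5*chi_0)(C) conj(chi(C)):
  <chi_5*chi_0, chi_0> = (1/6)[1*(1)*conj(1) + 1*(exp(-I*pi/3))*conj(1) + 1*(exp(-2*I*pi/3))*conj(1) + 1*(-1)*conj(1) + 1*(exp(2*I*pi/3))*conj(1) + 1*(exp(I*pi/3))*conj(1)]
      = (1/6)[(1) + (exp(-I*pi/3)) + (exp(-2*I*pi/3)) + (-1) + (exp(2*I*pi/3)) + (exp(I*pi/3))] = 0/6 = 0
  <chi_5*chi_0, chi_1> = (1/6)[1*(1)*conj(1) + 1*(exp(-I*pi/3))*conj(exp(I*pi/3)) + 1*(exp(-2*I*pi/3))*conj(exp(2*I*pi/3)) + 1*(-1)*conj(-1) + 1*(exp(2*I*pi/3))*conj(exp(-2*I*pi/3)) + 1*(exp(I*pi/3))*conj(exp(-I*pi/3))]
      = (1/6)[(1) + (exp(-2*I*pi/3)) + (exp(2*I*pi/3)) + (1) + (exp(-2*I*pi/3)) + (exp(2*I*pi/3))] = 0/6 = 0
  <chi_5*chi_0, chi_2> = (1/6)[1*(1)*conj(1) + 1*(exp(-I*pi/3))*conj(exp(2*I*pi/3)) + 1*(exp(-2*I*pi/3))*conj(exp(-2*I*pi/3)) + 1*(-1)*conj(1) + 1*(exp(2*I*pi/3))*conj(exp(2*I*pi/3)) + 1*(exp(I*pi/3))*conj(exp(-2*I*pi/3))]
      = (1/6)[(1) + (-1) + (1) + (-1) + (1) + (-1)] = 0/6 = 0
  <chi_5*chi_0, chi_3> = (1/6)[1*(1)*conj(1) + 1*(exp(-I*pi/3))*conj(-1) + 1*(exp(-2*I*pi/3))*conj(1) + 1*(-1)*conj(-1) + 1*(exp(2*I*pi/3))*conj(1) + 1*(exp(I*pi/3))*conj(-1)]
      = (1/6)[(1) + (-exp(-I*pi/3)) + (exp(-2*I*pi/3)) + (1) + (exp(2*I*pi/3)) + (-exp(I*pi/3))] = 0/6 = 0
  <chi_5*chi_0, chi_4> = (1/6)[1*(1)*conj(1) + 1*(exp(-I*pi/3))*conj(exp(-2*I*pi/3)) + 1*(exp(-2*I*pi/3))*conj(exp(2*I*pi/3)) + 1*(-1)*conj(1) + 1*(exp(2*I*pi/3))*conj(exp(-2*I*pi/3)) + 1*(exp(I*pi/3))*conj(exp(2*I*pi/3))]
      = (1/6)[(1) + (exp(I*pi/3)) + (exp(2*I*pi/3)) + (-1) + (exp(-2*I*pi/3)) + (exp(-I*pi/3))] = 0/6 = 0
  <chi_5*chi_0, chi_5> = (1/6)[1*(1)*conj(1) + 1*(exp(-I*pi/3))*conj(exp(-I*pi/3)) + 1*(exp(-2*I*pi/3))*conj(exp(-2*I*pi/3)) + 1*(-1)*conj(-1) + 1*(exp(2*I*pi/3))*conj(exp(2*I*pi/3)) + 1*(exp(I*pi/3))*conj(exp(I*pi/3))]
      = (1/6)[(1) + (1) + (1) + (1) + (1) + (1)] = 6/6 = 1
(Exp terms are combined using exp(i*s)*conj(exp(i*t)) = exp(i*(s-t)), and sums of them are collapsed using the identity that for every m > 1 the m distinct m-th roots of unity sum to 0, e.g. 1 + exp(2*I*pi/3) + exp(-2*I*pi/3) = 0.)
Hence the multiplicities are chi_5: 1. Dimension check: dim(chi_5)*dim(chi_0) = 1*1 = 1 and sum (mult * dim) = 1*1 = 1.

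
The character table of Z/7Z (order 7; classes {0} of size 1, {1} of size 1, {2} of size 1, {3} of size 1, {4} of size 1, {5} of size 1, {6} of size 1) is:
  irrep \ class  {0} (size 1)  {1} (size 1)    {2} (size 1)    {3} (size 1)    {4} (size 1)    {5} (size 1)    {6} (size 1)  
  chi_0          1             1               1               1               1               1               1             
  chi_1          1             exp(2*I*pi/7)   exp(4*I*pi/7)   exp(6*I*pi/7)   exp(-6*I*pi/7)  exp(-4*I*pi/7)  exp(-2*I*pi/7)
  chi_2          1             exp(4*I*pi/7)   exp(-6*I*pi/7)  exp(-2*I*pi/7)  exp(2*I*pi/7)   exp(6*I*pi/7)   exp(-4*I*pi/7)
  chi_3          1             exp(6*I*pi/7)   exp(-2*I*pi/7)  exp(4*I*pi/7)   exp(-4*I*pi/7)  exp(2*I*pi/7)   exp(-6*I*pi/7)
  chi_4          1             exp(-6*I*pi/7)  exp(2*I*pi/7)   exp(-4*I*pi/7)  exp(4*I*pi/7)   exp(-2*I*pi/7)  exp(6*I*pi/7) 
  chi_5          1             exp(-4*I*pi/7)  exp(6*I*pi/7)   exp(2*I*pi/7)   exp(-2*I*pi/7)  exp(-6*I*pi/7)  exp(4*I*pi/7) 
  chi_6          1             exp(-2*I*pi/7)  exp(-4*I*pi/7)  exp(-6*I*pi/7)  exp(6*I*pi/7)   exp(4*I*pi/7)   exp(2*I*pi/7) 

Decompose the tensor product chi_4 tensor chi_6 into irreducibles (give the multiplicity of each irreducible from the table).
chi_4 tensor chi_6 = chi_3 (all other irreducibles have multiplicity 0).

The character of a tensor product is the pointwise product (chi_4 * chi_6)(C) = chi_4(C) * chi_6(C):
  {0}: (1)*(1), {1}: (exp(-6*I*pi/7))*(exp(-2*I*pi/7)), {2}: (exp(2*I*pi/7))*(exp(-4*I*pi/7)), {3}: (exp(-4*I*pi/7))*(exp(-6*I*pi/7)), {4}: (exp(4*I*pi/7))*(exp(6*I*pi/7)), {5}: (exp(-2*I*pi/7))*(exp(4*I*pi/7)), {6}: (exp(6*I*pi/7))*(exp(2*I*pi/7))
so (chi_4 * chi_6) takes values
  {0} -> 1, {1} -> exp(6*I*pi/7), {2} -> exp(-2*I*pi/7), {3} -> exp(4*I*pi/7), {4} -> exp(-4*I*pi/7), {5} -> exp(2*I*pi/7), {6} -> exp(-6*I*pi/7).
Now take the inner product of this character with each irreducible chi from the table, <chi_4*chi_6, chi> = (1/7) sum_C |C| (chi_4*chi_6)(C) conj(chi(C)):
  <chi_4*chi_6, chi_0> = (1/7)[1*(1)*conj(1) + 1*(exp(6*I*pi/7))*conj(1) + 1*(exp(-2*I*pi/7))*conj(1) + 1*(exp(4*I*pi/7))*conj(1) + 1*(exp(-4*I*pi/7))*conj(1) + 1*(exp(2*I*pi/7))*conj(1) + 1*(exp(-6*I*pi/7))*conj(1)]
      = (1/7)[(1) + (exp(6*I*pi/7)) + (exp(-2*I*pi/7)) + (exp(4*I*pi/7)) + (exp(-4*I*pi/7)) + (exp(2*I*pi/7)) + (exp(-6*I*pi/7))] = 0/7 = 0
  <chi_4*chi_6, chi_1> = (1/7)[1*(1)*conj(1) + 1*(exp(6*I*pi/7))*conj(exp(2*I*pi/7)) + 1*(exp(-2*I*pi/7))*conj(exp(4*I*pi/7)) + 1*(exp(4*I*pi/7))*conj(exp(6*I*pi/7)) + 1*(exp(-4*I*pi/7))*conj(exp(-6*I*pi/7)) + 1*(exp(2*I*pi/7))*conj(exp(-4*I*pi/7)) + 1*(exp(-6*I*pi/7))*conj(exp(-2*I*pi/7))]
      = (1/7)[(1) + (exp(4*I*pi/7)) + (exp(-6*I*pi/7)) + (exp(-2*I*pi/7)) + (exp(2*I*pi/7)) + (exp(6*I*pi/7)) + (exp(-4*I*pi/7))] = 0/7 = 0
  <chi_4*chi_6, chi_2> = (1/7)[1*(1)*conj(1) + 1*(exp(6*I*pi/7))*conj(exp(4*I*pi/7)) + 1*(exp(-2*I*pi/7))*conj(exp(-6*I*pi/7)) + 1*(exp(4*I*pi/7))*conj(exp(-2*I*pi/7)) + 1*(exp(-4*I*pi/7))*conj(exp(2*I*pi/7)) + 1*(exp(2*I*pi/7))*conj(exp(6*I*pi/7)) + 1*(exp(-6*I*pi/7))*conj(exp(-4*I*pi/7))]
      = (1/7)[(1) + (exp(2*I*pi/7)) + (exp(4*I*pi/7)) + (exp(6*I*pi/7)) + (exp(-6*I*pi/7)) + (exp(-4*I*pi/7)) + (exp(-2*I*pi/7))] = 0/7 = 0
  <chi_4*chi_6, chi_3> = (1/7)[1*(1)*conj(1) + 1*(exp(6*I*pi/7))*conj(exp(6*I*pi/7)) + 1*(exp(-2*I*pi/7))*conj(exp(-2*I*pi/7)) + 1*(exp(4*I*pi/7))*conj(exp(4*I*pi/7)) + 1*(exp(-4*I*pi/7))*conj(exp(-4*I*pi/7)) + 1*(exp(2*I*pi/7))*conj(exp(2*I*pi/7)) + 1*(exp(-6*I*pi/7))*conj(exp(-6*I*pi/7))]
      = (1/7)[(1) + (1) + (1) + (1) + (1) + (1) + (1)] = 7/7 = 1
  <chi_4*chi_6, chi_4> = (1/7)[1*(1)*conj(1) + 1*(exp(6*I*pi/7))*conj(exp(-6*I*pi/7)) + 1*(exp(-2*I*pi/7))*conj(exp(2*I*pi/7)) + 1*(exp(4*I*pi/7))*conj(exp(-4*I*pi/7)) + 1*(exp(-4*I*pi/7))*conj(exp(4*I*pi/7)) + 1*(exp(2*I*pi/7))*conj(exp(-2*I*pi/7)) + 1*(exp(-6*I*pi/7))*conj(exp(6*I*pi/7))]
      = (1/7)[(1) + (exp(-2*I*pi/7)) + (exp(-4*I*pi/7)) + (exp(-6*I*pi/7)) + (exp(6*I*pi/7)) + (exp(4*I*pi/7)) + (exp(2*I*pi/7))] = 0/7 = 0
  <chi_4*chi_6, chi_5> = (1/7)[1*(1)*conj(1) + 1*(exp(6*I*pi/7))*conj(exp(-4*I*pi/7)) + 1*(exp(-2*I*pi/7))*conj(exp(6*I*pi/7)) + 1*(exp(4*I*pi/7))*conj(exp(2*I*pi/7)) + 1*(exp(-4*I*pi/7))*conj(exp(-2*I*pi/7)) + 1*(exp(2*I*pi/7))*conj(exp(-6*I*pi/7)) + 1*(exp(-6*I*pi/7))*conj(exp(4*I*pi/7))]
      = (1/7)[(1) + (exp(-4*I*pi/7)) + (exp(6*I*pi/7)) + (exp(2*I*pi/7)) + (exp(-2*I*pi/7)) + (exp(-6*I*pi/7)) + (exp(4*I*pi/7))] = 0/7 = 0
  <chi_4*chi_6, chi_6> = (1/7)[1*(1)*conj(1) + 1*(exp(6*I*pi/7))*conj(exp(-2*I*pi/7)) + 1*(exp(-2*I*pi/7))*conj(exp(-4*I*pi/7)) + 1*(exp(4*I*pi/7))*conj(exp(-6*I*pi/7)) + 1*(exp(-4*I*pi/7))*conj(exp(6*I*pi/7)) + 1*(exp(2*I*pi/7))*conj(exp(4*I*pi/7)) + 1*(exp(-6*I*pi/7))*conj(exp(2*I*pi/7))]
      = (1/7)[(1) + (exp(-6*I*pi/7)) + (exp(2*I*pi/7)) + (exp(-4*I*pi/7)) + (exp(4*I*pi/7)) + (exp(-2*I*pi/7)) + (exp(6*I*pi/7))] = 0/7 = 0
(Exp terms are combined using exp(i*s)*conj(exp(i*t)) = exp(i*(s-t)), and sums of them are collapsed using the identity that for every m > 1 the m distinct m-th roots of unity sum to 0, e.g. 1 + exp(2*I*pi/3) + exp(-2*I*pi/3) = 0.)
Hence the multiplicities are chi_3: 1. Dimension check: dim(chi_4)*dim(chi_6) = 1*1 = 1 and sum (mult * dim) = 1*1 = 1.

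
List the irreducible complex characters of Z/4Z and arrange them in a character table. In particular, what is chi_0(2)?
Character table of Z/4Z (irreps indexed chi_0,...,chi_3 with chi_k(m) = zeta_4^(k*m), zeta_4 = exp(2*pi*i/4)):
  irrep \ class  {0} (size 1)  {1} (size 1)  {2} (size 1)  {3} (size 1)
  chi_0          1             1             1             1           
  chi_1          1             I             -1            -I          
  chi_2          1             -1            1             -1          
  chi_3          1             -I            -1            I           

Spot check: chi_0(2) = zeta_4^(0*2) = zeta_4^0 = 1.

Explanation: Z/4Z is abelian, so all 4 irreducible complex representations are 1-dimensional. They are given by chi_k(m) = zeta_4^(k*m) for k = 0,...,3. Row orthogonality: sum_m chi_k(m) conj(chi_l(m)) = 4 * [k = l].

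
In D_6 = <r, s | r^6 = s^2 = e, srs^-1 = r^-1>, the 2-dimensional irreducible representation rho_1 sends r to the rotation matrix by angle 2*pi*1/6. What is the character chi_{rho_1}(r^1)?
chi_{rho_1}(r^1) = 2*cos(2*pi*1*1/6) = 1

Details: rho_1(r^1) is rotation by angle 2*pi*1*1/6, whose trace is 2*cos(2*pi*1*1/6) = 1.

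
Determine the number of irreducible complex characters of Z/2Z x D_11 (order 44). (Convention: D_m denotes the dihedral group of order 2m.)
14

Proof sketch: The number of irreducible complex representations of a finite group equals its number of conjugacy classes. For a direct product, #classes(G x H) = #classes(G) * #classes(H). Z/2Z has 2 classes (abelian), D_11 has 7 classes, so 2 * 7 = 14, so Z/2Z x D_11 (order 44) has exactly 14 irreducible complex representations.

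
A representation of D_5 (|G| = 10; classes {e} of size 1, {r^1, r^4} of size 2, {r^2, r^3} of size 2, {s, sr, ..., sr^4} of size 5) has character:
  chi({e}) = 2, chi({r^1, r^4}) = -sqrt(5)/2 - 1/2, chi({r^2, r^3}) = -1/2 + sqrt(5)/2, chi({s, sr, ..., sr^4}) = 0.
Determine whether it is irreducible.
Irreducible: <chi, chi> = 1.

Proof sketch: <chi, chi> = (1/|G|) sum_C |C| * |chi(C)|^2 = (1/10)[1*|2|^2 + 2*|-sqrt(5)/2 - 1/2|^2 + 2*|-1/2 + sqrt(5)/2|^2 + 5*|0|^2]
  = (1/10)[(4) + (sqrt(5) + 3) + (3 - sqrt(5)) + (0)] = 10/10 = 1.
A character is irreducible iff <chi, chi> = 1, so this representation is irreducible.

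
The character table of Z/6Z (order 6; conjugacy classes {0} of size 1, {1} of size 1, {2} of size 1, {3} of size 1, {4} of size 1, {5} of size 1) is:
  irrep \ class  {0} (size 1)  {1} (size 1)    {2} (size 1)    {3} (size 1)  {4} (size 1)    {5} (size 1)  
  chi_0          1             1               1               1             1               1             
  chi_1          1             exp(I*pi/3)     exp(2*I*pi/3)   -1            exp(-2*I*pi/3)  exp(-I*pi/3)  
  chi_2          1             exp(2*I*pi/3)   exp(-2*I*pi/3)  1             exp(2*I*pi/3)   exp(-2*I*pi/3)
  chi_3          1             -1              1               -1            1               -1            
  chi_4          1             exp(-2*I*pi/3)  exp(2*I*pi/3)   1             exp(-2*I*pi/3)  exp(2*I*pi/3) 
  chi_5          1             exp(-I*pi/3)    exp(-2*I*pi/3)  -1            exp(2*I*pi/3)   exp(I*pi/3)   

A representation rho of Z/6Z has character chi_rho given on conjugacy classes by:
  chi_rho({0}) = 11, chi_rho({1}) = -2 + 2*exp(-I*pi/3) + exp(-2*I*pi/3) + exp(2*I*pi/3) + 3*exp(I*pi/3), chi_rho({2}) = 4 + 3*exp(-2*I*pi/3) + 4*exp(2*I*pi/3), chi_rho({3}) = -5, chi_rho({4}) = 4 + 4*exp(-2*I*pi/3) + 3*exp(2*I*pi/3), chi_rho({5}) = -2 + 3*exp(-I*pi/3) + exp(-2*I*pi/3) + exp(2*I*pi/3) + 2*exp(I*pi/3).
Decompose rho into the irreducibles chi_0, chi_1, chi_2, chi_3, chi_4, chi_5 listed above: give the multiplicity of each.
Multiplicities: chi_0: 1, chi_1: 3, chi_2: 1, chi_3: 3, chi_4: 1, chi_5: 2.

Why: Use <chi_rho, chi> = (1/|G|) sum_C |C| * chi_rho(C) * conj(chi(C)) with |G| = 6 for each irreducible chi in the table:
  <chi_rho, chi_0> = (1/6)[1*(11)*conj(1) + 1*(-2 + 2*exp(-I*pi/3) + exp(-2*I*pi/3) + exp(2*I*pi/3) + 3*exp(I*pi/3))*conj(1) + 1*(4 + 3*exp(-2*I*pi/3) + 4*exp(2*I*pi/3))*conj(1) + 1*(-5)*conj(1) + 1*(4 + 4*exp(-2*I*pi/3) + 3*exp(2*I*pi/3))*conj(1) + 1*(-2 + 3*exp(-I*pi/3) + exp(-2*I*pi/3) + exp(2*I*pi/3) + 2*exp(I*pi/3))*conj(1)]
      = (1/6)[(11) + (-2 + 2*exp(-I*pi/3) + exp(-2*I*pi/3) + exp(2*I*pi/3) + 3*exp(I*pi/3)) + (4 + 3*exp(-2*I*pi/3) + 4*exp(2*I*pi/3)) + (-5) + (4 + 4*exp(-2*I*pi/3) + 3*exp(2*I*pi/3)) + (-2 + 3*exp(-I*pi/3) + exp(-2*I*pi/3) + exp(2*I*pi/3) + 2*exp(I*pi/3))] = 6/6 = 1
  <chi_rho, chi_1> = (1/6)[1*(11)*conj(1) + 1*(-2 + 2*exp(-I*pi/3) + exp(-2*I*pi/3) + exp(2*I*pi/3) + 3*exp(I*pi/3))*conj(exp(I*pi/3)) + 1*(4 + 3*exp(-2*I*pi/3) + 4*exp(2*I*pi/3))*conj(exp(2*I*pi/3)) + 1*(-5)*conj(-1) + 1*(4 + 4*exp(-2*I*pi/3) + 3*exp(2*I*pi/3))*conj(exp(-2*I*pi/3)) + 1*(-2 + 3*exp(-I*pi/3) + exp(-2*I*pi/3) + exp(2*I*pi/3) + 2*exp(I*pi/3))*conj(exp(-I*pi/3))]
      = (1/6)[(11) + (2 + 2*exp(-2*I*pi/3) + exp(I*pi/3) - 2*exp(-I*pi/3)) + (4 + 4*exp(-2*I*pi/3) + 3*exp(2*I*pi/3)) + (5) + (4 + 3*exp(-2*I*pi/3) + 4*exp(2*I*pi/3)) + (2 - 2*exp(I*pi/3) + exp(-I*pi/3) + 2*exp(2*I*pi/3))] = 18/6 = 3
  <chi_rho, chi_2> = (1/6)[1*(11)*conj(1) + 1*(-2 + 2*exp(-I*pi/3) + exp(-2*I*pi/3) + exp(2*I*pi/3) + 3*exp(I*pi/3))*conj(exp(2*I*pi/3)) + 1*(4 + 3*exp(-2*I*pi/3) + 4*exp(2*I*pi/3))*conj(exp(-2*I*pi/3)) + 1*(-5)*conj(1) + 1*(4 + 4*exp(-2*I*pi/3) + 3*exp(2*I*pi/3))*conj(exp(2*I*pi/3)) + 1*(-2 + 3*exp(-I*pi/3) + exp(-2*I*pi/3) + exp(2*I*pi/3) + 2*exp(I*pi/3))*conj(exp(-2*I*pi/3))]
      = (1/6)[(11) + (1) + (-1) + (-5) + (-1) + (1)] = 6/6 = 1
  <chi_rho, chi_3> = (1/6)[1*(11)*conj(1) + 1*(-2 + 2*exp(-I*pi/3) + exp(-2*I*pi/3) + exp(2*I*pi/3) + 3*exp(I*pi/3))*conj(-1) + 1*(4 + 3*exp(-2*I*pi/3) + 4*exp(2*I*pi/3))*conj(1) + 1*(-5)*conj(-1) + 1*(4 + 4*exp(-2*I*pi/3) + 3*exp(2*I*pi/3))*conj(1) + 1*(-2 + 3*exp(-I*pi/3) + exp(-2*I*pi/3) + exp(2*I*pi/3) + 2*exp(I*pi/3))*conj(-1)]
      = (1/6)[(11) + (2 - 3*exp(I*pi/3) - exp(2*I*pi/3) - exp(-2*I*pi/3) - 2*exp(-I*pi/3)) + (4 + 3*exp(-2*I*pi/3) + 4*exp(2*I*pi/3)) + (5) + (4 + 4*exp(-2*I*pi/3) + 3*exp(2*I*pi/3)) + (2 - 2*exp(I*pi/3) - exp(2*I*pi/3) - exp(-2*I*pi/3) - 3*exp(-I*pi/3))] = 18/6 = 3
  <chi_rho, chi_4> = (1/6)[1*(11)*conj(1) + 1*(-2 + 2*exp(-I*pi/3) + exp(-2*I*pi/3) + exp(2*I*pi/3) + 3*exp(I*pi/3))*conj(exp(-2*I*pi/3)) + 1*(4 + 3*exp(-2*I*pi/3) + 4*exp(2*I*pi/3))*conj(exp(2*I*pi/3)) + 1*(-5)*conj(1) + 1*(4 + 4*exp(-2*I*pi/3) + 3*exp(2*I*pi/3))*conj(exp(-2*I*pi/3)) + 1*(-2 + 3*exp(-I*pi/3) + exp(-2*I*pi/3) + exp(2*I*pi/3) + 2*exp(I*pi/3))*conj(exp(2*I*pi/3))]
      = (1/6)[(11) + (-2 - 2*exp(2*I*pi/3) + exp(-2*I*pi/3) + 2*exp(I*pi/3)) + (4 + 4*exp(-2*I*pi/3) + 3*exp(2*I*pi/3)) + (-5) + (4 + 3*exp(-2*I*pi/3) + 4*exp(2*I*pi/3)) + (-2 + 2*exp(-I*pi/3) + exp(2*I*pi/3) - 2*exp(-2*I*pi/3))] = 6/6 = 1
  <chi_rho, chi_5> = (1/6)[1*(11)*conj(1) + 1*(-2 + 2*exp(-I*pi/3) + exp(-2*I*pi/3) + exp(2*I*pi/3) + 3*exp(I*pi/3))*conj(exp(-I*pi/3)) + 1*(4 + 3*exp(-2*I*pi/3) + 4*exp(2*I*pi/3))*conj(exp(-2*I*pi/3)) + 1*(-5)*conj(-1) + 1*(4 + 4*exp(-2*I*pi/3) + 3*exp(2*I*pi/3))*conj(exp(2*I*pi/3)) + 1*(-2 + 3*exp(-I*pi/3) + exp(-2*I*pi/3) + exp(2*I*pi/3) + 2*exp(I*pi/3))*conj(exp(I*pi/3))]
      = (1/6)[(11) + (-1) + (-1) + (5) + (-1) + (-1)] = 12/6 = 2
(Exp terms are combined using exp(i*s)*conj(exp(i*t)) = exp(i*(s-t)), and sums of them are collapsed using the identity that for every m > 1 the m distinct m-th roots of unity sum to 0, e.g. 1 + exp(2*I*pi/3) + exp(-2*I*pi/3) = 0.)
Dimension check: dim(rho) = sum (mult * dim) = 1*1 + 3*1 + 1*1 + 3*1 + 1*1 + 2*1 = 11 = chi_rho(e) = 11.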